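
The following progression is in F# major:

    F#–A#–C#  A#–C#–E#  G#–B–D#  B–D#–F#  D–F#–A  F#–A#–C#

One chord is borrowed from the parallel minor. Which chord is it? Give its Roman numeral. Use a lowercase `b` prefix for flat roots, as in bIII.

In F# major the diatonic chords are F#, G#m, A#m, B, C#, D#m, E#dim. F#–A#–C# = F#, A#–C#–E# = A#m, G#–B–D# = G#m and B–D#–F# = B are all diatonic. D–F#–A doesn't fit — on degree 6 F# major would have D#m (vi). D is the degree-6 chord of F# minor, so it is the borrowed bVI.

bVI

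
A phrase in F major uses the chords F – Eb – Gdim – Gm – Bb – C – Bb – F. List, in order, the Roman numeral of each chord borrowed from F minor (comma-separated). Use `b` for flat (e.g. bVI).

In F major the diatonic chords are F, Gm, Am, Bb, C, Dm, Edim. F, Gm, Bb and C all belong to that set. Eb (Eb–G–Bb) doesn't fit — on degree 7 F major would have Edim (vii°). Eb is the degree-7 chord of F minor, so it is the borrowed bVII. Gdim (G–Bb–Db) doesn't fit — on degree 2 F major would have Gm (ii). Gdim is the degree-2 chord of F minor, so it is the borrowed ii°.

bVII, ii°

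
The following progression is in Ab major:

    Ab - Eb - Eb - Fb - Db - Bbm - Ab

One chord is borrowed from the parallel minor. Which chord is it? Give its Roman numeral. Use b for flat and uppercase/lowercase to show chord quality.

In Ab major the diatonic chords are Ab, Bbm, Cm, Db, Eb, Fm, Gdim. Ab, Eb, Db and Bbm all belong to that set. But Fb (Fb–Ab–Cb) is foreign: the diatonic vi on degree 6 is Fm, whereas Fb comes from Ab minor. It is labeled bVI.

bVI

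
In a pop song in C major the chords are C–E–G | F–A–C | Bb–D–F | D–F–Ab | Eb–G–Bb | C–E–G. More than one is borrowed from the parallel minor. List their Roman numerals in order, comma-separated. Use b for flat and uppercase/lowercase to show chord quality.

bVII, ii°, bIII

The diatonic triads in C major are C, Dm, Em, F, G, Am, Bdim. C–E–G = C and F–A–C = F both belong to that set. Bb–D–F doesn't fit — on degree 7 C major would have Bdim (vii°). Bb is the degree-7 chord of C minor, so it is the borrowed bVII. D–F–Ab doesn't fit — on degree 2 C major would have Dm (ii). Ddim is the degree-2 chord of C minor, so it is the borrowed ii°. Eb–G–Bb is not: scale degree 3 in C major carries Em (iii). In C minor the chord on that degree is Eb, so here it functions as bIII, borrowed from the parallel minor.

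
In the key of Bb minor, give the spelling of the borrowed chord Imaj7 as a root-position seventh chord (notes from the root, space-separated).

Bb D F A

The root, Bb, is scale degree 1 — the same note in Bb minor and Bb major; only the chord quality changes. Stacking thirds in Bb major on Bb gives Bb–D–F–A.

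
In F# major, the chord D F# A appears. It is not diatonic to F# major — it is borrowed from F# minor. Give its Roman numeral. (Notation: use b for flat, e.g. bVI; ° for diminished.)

bVI

The root D is the lowered 6th scale degree — diatonically F# major has D# there. The diatonic chord on degree 6 would be D#m (vi), but D–F#–A is the major chord from F# minor. As a borrowed chord it is labeled bVI.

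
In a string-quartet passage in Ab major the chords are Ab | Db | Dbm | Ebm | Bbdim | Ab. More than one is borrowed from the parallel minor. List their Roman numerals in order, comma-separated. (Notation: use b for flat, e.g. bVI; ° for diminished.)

iv, v, ii°

The diatonic triads in Ab major are Ab, Bbm, Cm, Db, Eb, Fm, Gdim. Of the given chords, Ab and Db are diatonic. Dbm (Db–Fb–Ab) doesn't fit — on degree 4 Ab major would have Db (IV). Dbm is the degree-4 chord of Ab minor, so it is the borrowed iv. Ebm (Eb–Gb–Bb) is not: scale degree 5 in Ab major carries Eb (V). In Ab minor the chord on that degree is Ebm, so here it functions as v, borrowed from the parallel minor. But Bbdim (Bb–Db–Fb) is foreign: the diatonic ii on degree 2 is Bbm, whereas Bbdim comes from Ab minor. It is labeled ii°.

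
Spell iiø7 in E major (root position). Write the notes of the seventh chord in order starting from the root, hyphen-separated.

iiø7 is built on scale degree 2, which is F# in both E major and its parallel. In E minor the chord on F# is F#–A–C–E.

F#-A-C-E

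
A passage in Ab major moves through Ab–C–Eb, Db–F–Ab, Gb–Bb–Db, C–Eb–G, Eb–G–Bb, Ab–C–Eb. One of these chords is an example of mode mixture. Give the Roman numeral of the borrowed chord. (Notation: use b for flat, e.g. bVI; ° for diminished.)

In Ab major the diatonic chords are Ab, Bbm, Cm, Db, Eb, Fm, Gdim. Ab–C–Eb = Ab, Db–F–Ab = Db, C–Eb–G = Cm and Eb–G–Bb = Eb are all diatonic. Gb–Bb–Db is not: scale degree 7 in Ab major carries Gdim (vii°). In Ab minor the chord on that degree is Gb, so here it functions as bVII, borrowed from the parallel minor.

bVII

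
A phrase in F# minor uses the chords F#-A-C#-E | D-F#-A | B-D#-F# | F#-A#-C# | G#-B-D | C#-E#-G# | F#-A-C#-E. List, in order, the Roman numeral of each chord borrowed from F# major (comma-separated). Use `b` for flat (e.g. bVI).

IV, I

The diatonic triads in F# minor (with V from harmonic minor) are F#m, G#dim, A, Bm, C#, D, E. F#–A–C#–E = F#m7, D–F#–A = D, G#–B–D = G#dim and C#–E#–G# = C# are all diatonic. B–D#–F# is not: scale degree 4 in F# minor carries Bm (iv). In F# major the chord on that degree is B, so here it functions as IV, borrowed from the parallel major. F#–A#–C# doesn't fit — on degree 1 F# minor would have F#m (i). F# is the degree-1 chord of F# major, so it is the borrowed I.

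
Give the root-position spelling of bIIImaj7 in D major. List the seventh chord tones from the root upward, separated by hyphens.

bIIImaj7 is built on the lowered scale degree 3. In D major degree 3 is F#; lowered it becomes F. Stacking thirds in D minor on F gives F–A–C–E.

F-A-C-E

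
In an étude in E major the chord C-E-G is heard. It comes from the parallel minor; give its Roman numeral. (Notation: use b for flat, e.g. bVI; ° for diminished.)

bVI

C is the lowered form of scale degree 6 in E major (the diatonic degree 6 is C#). Diatonically E major has C#m (vi) on that degree; C–E–G is instead the major chord native to E minor, so it takes the label bVI.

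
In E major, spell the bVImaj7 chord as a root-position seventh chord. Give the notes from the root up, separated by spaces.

Scale degree 6 in E major is C#. bVImaj7 uses the lowered form, C, taken from E minor. Building the major-seventh chord from the parallel minor on C: C–E–G–B.

C E G B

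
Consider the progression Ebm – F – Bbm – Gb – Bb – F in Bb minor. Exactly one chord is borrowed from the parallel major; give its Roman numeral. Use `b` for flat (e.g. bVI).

I

Bb minor has the diatonic set Bbm, Cdim, Db, Ebm, F, Gb, Ab (with V from harmonic minor). Ebm, F, Bbm and Gb all belong to that set. But Bb (Bb–D–F) is foreign: the diatonic i on degree 1 is Bbm, whereas Bb comes from Bb major. It is labeled I.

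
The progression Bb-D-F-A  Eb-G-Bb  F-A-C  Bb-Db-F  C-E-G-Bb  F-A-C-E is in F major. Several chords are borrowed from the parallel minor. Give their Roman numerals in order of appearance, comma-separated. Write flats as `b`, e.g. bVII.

In F major the diatonic chords are F, Gm, Am, Bb, C, Dm, Edim. Bb–D–F–A = Bbmaj7, F–A–C = F, C–E–G–Bb = C7 and F–A–C–E = Fmaj7 all belong to that set. Eb–G–Bb doesn't fit — on degree 7 F major would have Edim (vii°). Eb is the degree-7 chord of F minor, so it is the borrowed bVII. Bb–Db–F is not: scale degree 4 in F major carries Bb (IV). In F minor the chord on that degree is Bbm, so here it functions as iv, borrowed from the parallel minor.

bVII, iv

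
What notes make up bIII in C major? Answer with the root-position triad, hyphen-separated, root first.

Eb-G-Bb

bIII is built on the lowered scale degree 3. In C major degree 3 is E; lowered it becomes Eb. Stacking thirds in C minor on Eb gives Eb–G–Bb.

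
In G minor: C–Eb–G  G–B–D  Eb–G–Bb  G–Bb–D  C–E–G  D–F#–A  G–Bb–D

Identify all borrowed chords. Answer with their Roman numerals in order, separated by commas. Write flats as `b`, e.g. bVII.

I, IV

G minor has the diatonic set Gm, Adim, Bb, Cm, D, Eb, F (with V from harmonic minor). C–Eb–G = Cm, Eb–G–Bb = Eb, G–Bb–D = Gm and D–F#–A = D all belong to that set. G–B–D doesn't fit — on degree 1 G minor would have Gm (i). G is the degree-1 chord of G major, so it is the borrowed I. C–E–G doesn't fit — on degree 4 G minor would have Cm (iv). C is the degree-4 chord of G major, so it is the borrowed IV.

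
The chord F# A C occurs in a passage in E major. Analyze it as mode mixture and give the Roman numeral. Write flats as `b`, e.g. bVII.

ii°

F# is scale degree 2 in E major. F#–A–C is a diminished chord — the form found in E minor, not the diatonic ii (F#m). Borrowed into E major it is written ii°.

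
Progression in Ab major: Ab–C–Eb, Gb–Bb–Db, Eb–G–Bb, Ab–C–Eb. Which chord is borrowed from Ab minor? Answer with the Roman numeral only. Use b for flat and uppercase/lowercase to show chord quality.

bVII

The diatonic triads in Ab major are Ab, Bbm, Cm, Db, Eb, Fm, Gdim. Ab–C–Eb = Ab and Eb–G–Bb = Eb both belong to that set. Gb–Bb–Db is not: scale degree 7 in Ab major carries Gdim (vii°). In Ab minor the chord on that degree is Gb, so here it functions as bVII, borrowed from the parallel minor.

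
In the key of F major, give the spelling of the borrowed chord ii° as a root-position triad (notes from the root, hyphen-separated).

The root, G, is scale degree 2 — the same note in F major and F minor; only the chord quality changes. Stacking thirds in F minor on G gives G–Bb–Db.

G-Bb-Db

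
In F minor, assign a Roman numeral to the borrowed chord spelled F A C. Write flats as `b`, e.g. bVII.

I

F is scale degree 1 in F minor. F–A–C is a major chord — the form found in F major, not the diatonic i (Fm). Borrowed into F minor it is written I.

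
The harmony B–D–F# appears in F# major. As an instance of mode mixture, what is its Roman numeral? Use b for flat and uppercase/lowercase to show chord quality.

iv

B is scale degree 4 in F# major. The diatonic chord on degree 4 would be B (IV), but B–D–F# is the minor chord from F# minor. As a borrowed chord it is labeled iv.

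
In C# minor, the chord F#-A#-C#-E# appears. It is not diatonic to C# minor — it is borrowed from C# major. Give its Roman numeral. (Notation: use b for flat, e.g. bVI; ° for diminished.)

IVmaj7

The root F# is the diatonic 4th degree of C# minor; the borrowing shows in the chord quality. F#–A#–C#–E# is a major-seventh chord — the form found in C# major, not the diatonic iv (F#m). Borrowed into C# minor it is written IVmaj7.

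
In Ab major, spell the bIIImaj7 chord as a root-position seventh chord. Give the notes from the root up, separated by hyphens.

Cb-Eb-Gb-Bb

The root of bIIImaj7 is the lowered 3rd degree: C becomes Cb. Stacking thirds in Ab minor on Cb gives Cb–Eb–Gb–Bb.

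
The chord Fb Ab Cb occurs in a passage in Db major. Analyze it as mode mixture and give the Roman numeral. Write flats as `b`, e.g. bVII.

The root Fb is the lowered 3rd scale degree — diatonically Db major has F there. The diatonic chord on degree 3 would be Fm (iii), but Fb–Ab–Cb is the major chord from Db minor. As a borrowed chord it is labeled bIII.

bIII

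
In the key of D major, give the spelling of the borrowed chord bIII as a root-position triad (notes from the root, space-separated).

F A C

Scale degree 3 in D major is F#. bIII uses the lowered form, F, taken from D minor. Building the major chord from the parallel minor on F: F–A–C.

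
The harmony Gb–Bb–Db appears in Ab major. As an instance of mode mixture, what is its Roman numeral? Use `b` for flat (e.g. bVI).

bVII

The root Gb is the lowered 7th scale degree — diatonically Ab major has G there. Diatonically Ab major has Gdim (vii°) on that degree; Gb–Bb–Db is instead the major chord native to Ab minor, so it takes the label bVII.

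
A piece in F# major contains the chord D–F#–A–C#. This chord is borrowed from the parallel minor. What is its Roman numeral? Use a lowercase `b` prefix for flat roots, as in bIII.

bVImaj7

In F# major scale degree 6 is D#; D is its lowered form, from F# minor. Diatonically F# major has D#m (vi) on that degree; D–F#–A–C# is instead the major-seventh chord native to F# minor, so it takes the label bVImaj7.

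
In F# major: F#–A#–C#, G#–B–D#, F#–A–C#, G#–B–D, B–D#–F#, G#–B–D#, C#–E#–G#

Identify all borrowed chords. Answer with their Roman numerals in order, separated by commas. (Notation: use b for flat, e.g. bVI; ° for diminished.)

i, ii°

F# major has the diatonic set F#, G#m, A#m, B, C#, D#m, E#dim. F#–A#–C# = F#, G#–B–D# = G#m, B–D#–F# = B and C#–E#–G# = C# are all diatonic. But F#–A–C# is foreign: the diatonic I on degree 1 is F#, whereas F#m comes from F# minor. It is labeled i. But G#–B–D is foreign: the diatonic ii on degree 2 is G#m, whereas G#dim comes from F# minor. It is labeled ii°.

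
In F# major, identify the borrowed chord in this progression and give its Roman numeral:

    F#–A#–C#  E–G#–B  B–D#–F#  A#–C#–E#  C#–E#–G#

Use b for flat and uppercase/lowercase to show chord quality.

F# major has the diatonic set F#, G#m, A#m, B, C#, D#m, E#dim. F#–A#–C# = F#, B–D#–F# = B, A#–C#–E# = A#m and C#–E#–G# = C# all belong to that set. E–G#–B doesn't fit — on degree 7 F# major would have E#dim (vii°). E is the degree-7 chord of F# minor, so it is the borrowed bVII.

bVII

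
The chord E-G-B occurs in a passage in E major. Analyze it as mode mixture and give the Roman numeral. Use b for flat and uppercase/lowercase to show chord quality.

i

E is scale degree 1 in E major. Diatonically E major has E (I) on that degree; E–G–B is instead the minor chord native to E minor, so it takes the label i.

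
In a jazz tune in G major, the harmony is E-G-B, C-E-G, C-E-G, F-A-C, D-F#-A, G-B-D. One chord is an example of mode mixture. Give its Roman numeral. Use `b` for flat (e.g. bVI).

bVII

In G major the diatonic chords are G, Am, Bm, C, D, Em, F#dim. Of the given chords, E–G–B = Em, C–E–G = C, D–F#–A = D and G–B–D = G are diatonic. F–A–C is not: scale degree 7 in G major carries F#dim (vii°). In G minor the chord on that degree is F, so here it functions as bVII, borrowed from the parallel minor.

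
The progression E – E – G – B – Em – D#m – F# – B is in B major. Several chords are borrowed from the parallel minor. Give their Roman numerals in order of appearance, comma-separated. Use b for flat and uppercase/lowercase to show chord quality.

B major has the diatonic set B, C#m, D#m, E, F#, G#m, A#dim. Of the given chords, E, B, D#m and F# are diatonic. G (G–B–D) is not: scale degree 6 in B major carries G#m (vi). In B minor the chord on that degree is G, so here it functions as bVI, borrowed from the parallel minor. But Em (E–G–B) is foreign: the diatonic IV on degree 4 is E, whereas Em comes from B minor. It is labeled iv.

bVI, iv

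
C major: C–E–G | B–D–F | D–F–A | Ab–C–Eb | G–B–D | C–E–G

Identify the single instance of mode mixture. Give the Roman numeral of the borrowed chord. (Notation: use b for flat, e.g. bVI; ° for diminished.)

bVI

The diatonic triads in C major are C, Dm, Em, F, G, Am, Bdim. C–E–G = C, B–D–F = Bdim, D–F–A = Dm and G–B–D = G all belong to that set. Ab–C–Eb doesn't fit — on degree 6 C major would have Am (vi). Ab is the degree-6 chord of C minor, so it is the borrowed bVI.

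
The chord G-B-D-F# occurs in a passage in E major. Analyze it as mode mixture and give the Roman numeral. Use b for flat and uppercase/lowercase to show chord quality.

bIIImaj7

G is the lowered form of scale degree 3 in E major (the diatonic degree 3 is G#). The diatonic chord on degree 3 would be G#m (iii), but G–B–D–F# is the major-seventh chord from E minor. As a borrowed chord it is labeled bIIImaj7.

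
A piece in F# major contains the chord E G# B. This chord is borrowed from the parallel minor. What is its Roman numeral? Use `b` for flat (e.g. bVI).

In F# major scale degree 7 is E#; E is its lowered form, from F# minor. Diatonically F# major has E#dim (vii°) on that degree; E–G#–B is instead the major chord native to F# minor, so it takes the label bVII.

bVII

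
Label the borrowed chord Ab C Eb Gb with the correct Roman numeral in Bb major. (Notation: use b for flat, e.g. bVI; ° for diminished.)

bVII7

Ab is the lowered form of scale degree 7 in Bb major (the diatonic degree 7 is A). The diatonic chord on degree 7 would be Adim (vii°), but Ab–C–Eb–Gb is the dominant-seventh chord from Bb minor. As a borrowed chord it is labeled bVII7.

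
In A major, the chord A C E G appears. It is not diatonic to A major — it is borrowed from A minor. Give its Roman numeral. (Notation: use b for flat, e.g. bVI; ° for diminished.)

A is scale degree 1 in A major. Diatonically A major has A (I) on that degree; A–C–E–G is instead the minor-seventh chord native to A minor, so it takes the label i7.

i7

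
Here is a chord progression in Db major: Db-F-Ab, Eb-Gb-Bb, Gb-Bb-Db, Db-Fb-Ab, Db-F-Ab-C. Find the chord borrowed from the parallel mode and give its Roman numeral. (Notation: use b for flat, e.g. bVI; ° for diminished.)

In Db major the diatonic chords are Db, Ebm, Fm, Gb, Ab, Bbm, Cdim. Db–F–Ab = Db, Eb–Gb–Bb = Ebm, Gb–Bb–Db = Gb and Db–F–Ab–C = Dbmaj7 are all diatonic. Db–Fb–Ab is not: scale degree 1 in Db major carries Db (I). In Db minor the chord on that degree is Dbm, so here it functions as i, borrowed from the parallel minor.

i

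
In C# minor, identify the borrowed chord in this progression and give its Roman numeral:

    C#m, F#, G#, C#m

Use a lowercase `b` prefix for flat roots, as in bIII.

In C# minor (with V from harmonic minor) the diatonic chords are C#m, D#dim, E, F#m, G#, A, B. C#m and G# both belong to that set. But F# (F#–A#–C#) is foreign: the diatonic iv on degree 4 is F#m, whereas F# comes from C# major. It is labeled IV.

IV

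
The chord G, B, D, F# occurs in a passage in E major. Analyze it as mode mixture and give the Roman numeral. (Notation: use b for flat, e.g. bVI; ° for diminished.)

The root G is the lowered 3rd scale degree — diatonically E major has G# there. The diatonic chord on degree 3 would be G#m (iii), but G–B–D–F# is the major-seventh chord from E minor. As a borrowed chord it is labeled bIIImaj7.

bIIImaj7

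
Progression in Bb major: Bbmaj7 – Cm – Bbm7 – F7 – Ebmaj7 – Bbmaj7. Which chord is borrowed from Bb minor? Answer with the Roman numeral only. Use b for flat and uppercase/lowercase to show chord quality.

Bb major has the diatonic set Bb, Cm, Dm, Eb, F, Gm, Adim. Bbmaj7, Cm, F7 and Ebmaj7 are all diatonic. Bbm7 (Bb–Db–F–Ab) doesn't fit — on degree 1 Bb major would have Bb (I). Bbm7 is the degree-1 chord of Bb minor, so it is the borrowed i7.

i7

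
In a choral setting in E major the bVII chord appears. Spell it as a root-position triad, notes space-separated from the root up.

D F# A

Scale degree 7 in E major is D#. bVII uses the lowered form, D, taken from E minor. Building the major chord from the parallel minor on D: D–F#–A.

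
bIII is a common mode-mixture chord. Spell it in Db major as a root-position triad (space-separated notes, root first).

Fb Ab Cb

bIII is built on the lowered scale degree 3. In Db major degree 3 is F; lowered it becomes Fb. Stacking thirds in Db minor on Fb gives Fb–Ab–Cb.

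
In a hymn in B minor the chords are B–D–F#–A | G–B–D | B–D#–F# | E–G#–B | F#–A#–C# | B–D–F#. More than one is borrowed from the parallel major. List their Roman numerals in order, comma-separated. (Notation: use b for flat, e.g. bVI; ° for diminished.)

B minor has the diatonic set Bm, C#dim, D, Em, F#, G, A (with V from harmonic minor). B–D–F#–A = Bm7, G–B–D = G, F#–A#–C# = F# and B–D–F# = Bm all belong to that set. B–D#–F# is not: scale degree 1 in B minor carries Bm (i). In B major the chord on that degree is B, so here it functions as I, borrowed from the parallel major. E–G#–B is not: scale degree 4 in B minor carries Em (iv). In B major the chord on that degree is E, so here it functions as IV, borrowed from the parallel major.

I, IV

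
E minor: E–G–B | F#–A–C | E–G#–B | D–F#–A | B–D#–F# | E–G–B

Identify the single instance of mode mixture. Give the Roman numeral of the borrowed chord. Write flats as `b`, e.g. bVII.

E minor has the diatonic set Em, F#dim, G, Am, B, C, D (with V from harmonic minor). E–G–B = Em, F#–A–C = F#dim, D–F#–A = D and B–D#–F# = B are all diatonic. E–G#–B is not: scale degree 1 in E minor carries Em (i). In E major the chord on that degree is E, so here it functions as I, borrowed from the parallel major.

I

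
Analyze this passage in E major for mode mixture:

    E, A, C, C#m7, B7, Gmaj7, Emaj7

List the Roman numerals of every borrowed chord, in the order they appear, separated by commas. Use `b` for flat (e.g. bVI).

bVI, bIIImaj7

E major has the diatonic set E, F#m, G#m, A, B, C#m, D#dim. E, A, C#m7, B7 and Emaj7 are all diatonic. C (C–E–G) is not: scale degree 6 in E major carries C#m (vi). In E minor the chord on that degree is C, so here it functions as bVI, borrowed from the parallel minor. Gmaj7 (G–B–D–F#) is not: scale degree 3 in E major carries G#m (iii). In E minor the chord on that degree is Gmaj7, so here it functions as bIIImaj7, borrowed from the parallel minor.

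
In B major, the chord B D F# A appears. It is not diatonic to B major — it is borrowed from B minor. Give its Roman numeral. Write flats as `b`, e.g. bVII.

i7

The root B is the diatonic 1st degree of B major; the borrowing shows in the chord quality. The diatonic chord on degree 1 would be B (I), but B–D–F#–A is the minor-seventh chord from B minor. As a borrowed chord it is labeled i7.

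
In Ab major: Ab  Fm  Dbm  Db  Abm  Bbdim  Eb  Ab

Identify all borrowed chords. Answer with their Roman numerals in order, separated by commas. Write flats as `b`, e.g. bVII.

iv, i, ii°

The diatonic triads in Ab major are Ab, Bbm, Cm, Db, Eb, Fm, Gdim. Of the given chords, Ab, Fm, Db and Eb are diatonic. Dbm (Db–Fb–Ab) is not: scale degree 4 in Ab major carries Db (IV). In Ab minor the chord on that degree is Dbm, so here it functions as iv, borrowed from the parallel minor. But Abm (Ab–Cb–Eb) is foreign: the diatonic I on degree 1 is Ab, whereas Abm comes from Ab minor. It is labeled i. Bbdim (Bb–Db–Fb) doesn't fit — on degree 2 Ab major would have Bbm (ii). Bbdim is the degree-2 chord of Ab minor, so it is the borrowed ii°.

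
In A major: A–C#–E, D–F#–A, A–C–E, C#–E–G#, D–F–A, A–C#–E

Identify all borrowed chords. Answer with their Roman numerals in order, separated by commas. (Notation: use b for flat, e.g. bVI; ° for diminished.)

i, iv

A major has the diatonic set A, Bm, C#m, D, E, F#m, G#dim. Of the given chords, A–C#–E = A, D–F#–A = D and C#–E–G# = C#m are diatonic. A–C–E doesn't fit — on degree 1 A major would have A (I). Am is the degree-1 chord of A minor, so it is the borrowed i. D–F–A is not: scale degree 4 in A major carries D (IV). In A minor the chord on that degree is Dm, so here it functions as iv, borrowed from the parallel minor.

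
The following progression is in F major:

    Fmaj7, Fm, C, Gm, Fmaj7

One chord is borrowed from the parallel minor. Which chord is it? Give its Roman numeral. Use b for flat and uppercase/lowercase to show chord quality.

F major has the diatonic set F, Gm, Am, Bb, C, Dm, Edim. Fmaj7, C and Gm all belong to that set. Fm (F–Ab–C) is not: scale degree 1 in F major carries F (I). In F minor the chord on that degree is Fm, so here it functions as i, borrowed from the parallel minor.

i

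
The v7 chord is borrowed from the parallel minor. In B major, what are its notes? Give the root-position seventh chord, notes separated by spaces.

F# A C# E

v7 is built on scale degree 5, which is F# in both B major and its parallel. In B minor the chord on F# is F#–A–C#–E.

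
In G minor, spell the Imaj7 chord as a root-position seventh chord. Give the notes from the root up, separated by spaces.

G B D F#

The root, G, is scale degree 1 — the same note in G minor and G major; only the chord quality changes. Building the major-seventh chord from the parallel major on G: G–B–D–F#.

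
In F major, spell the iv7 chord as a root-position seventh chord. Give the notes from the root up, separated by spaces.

iv7 is built on scale degree 4, which is Bb in both F major and its parallel. Building the minor-seventh chord from the parallel minor on Bb: Bb–Db–F–Ab.

Bb Db F Ab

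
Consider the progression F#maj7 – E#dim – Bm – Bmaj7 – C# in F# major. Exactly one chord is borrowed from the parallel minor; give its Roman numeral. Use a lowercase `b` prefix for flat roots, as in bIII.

In F# major the diatonic chords are F#, G#m, A#m, B, C#, D#m, E#dim. F#maj7, E#dim, Bmaj7 and C# are all diatonic. Bm (B–D–F#) is not: scale degree 4 in F# major carries B (IV). In F# minor the chord on that degree is Bm, so here it functions as iv, borrowed from the parallel minor.

iv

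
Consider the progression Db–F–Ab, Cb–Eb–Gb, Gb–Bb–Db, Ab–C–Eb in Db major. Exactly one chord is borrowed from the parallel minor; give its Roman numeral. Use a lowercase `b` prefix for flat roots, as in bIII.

Db major has the diatonic set Db, Ebm, Fm, Gb, Ab, Bbm, Cdim. Db–F–Ab = Db, Gb–Bb–Db = Gb and Ab–C–Eb = Ab all belong to that set. Cb–Eb–Gb doesn't fit — on degree 7 Db major would have Cdim (vii°). Cb is the degree-7 chord of Db minor, so it is the borrowed bVII.

bVII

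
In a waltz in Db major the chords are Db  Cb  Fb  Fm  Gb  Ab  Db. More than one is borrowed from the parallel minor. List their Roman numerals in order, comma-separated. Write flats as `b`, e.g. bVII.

bVII, bIII

In Db major the diatonic chords are Db, Ebm, Fm, Gb, Ab, Bbm, Cdim. Of the given chords, Db, Fm, Gb and Ab are diatonic. Cb (Cb–Eb–Gb) is not: scale degree 7 in Db major carries Cdim (vii°). In Db minor the chord on that degree is Cb, so here it functions as bVII, borrowed from the parallel minor. Fb (Fb–Ab–Cb) doesn't fit — on degree 3 Db major would have Fm (iii). Fb is the degree-3 chord of Db minor, so it is the borrowed bIII.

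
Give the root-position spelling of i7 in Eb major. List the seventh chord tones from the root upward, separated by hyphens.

i7 is built on scale degree 1, which is Eb in both Eb major and its parallel. In Eb minor the chord on Eb is Eb–Gb–Bb–Db.

Eb-Gb-Bb-Db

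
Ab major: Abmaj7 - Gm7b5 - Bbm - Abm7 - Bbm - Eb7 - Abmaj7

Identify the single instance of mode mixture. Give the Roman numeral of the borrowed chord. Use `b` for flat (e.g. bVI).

Ab major has the diatonic set Ab, Bbm, Cm, Db, Eb, Fm, Gdim. Abmaj7, Gm7b5, Bbm and Eb7 all belong to that set. Abm7 (Ab–Cb–Eb–Gb) doesn't fit — on degree 1 Ab major would have Ab (I). Abm7 is the degree-1 chord of Ab minor, so it is the borrowed i7.

i7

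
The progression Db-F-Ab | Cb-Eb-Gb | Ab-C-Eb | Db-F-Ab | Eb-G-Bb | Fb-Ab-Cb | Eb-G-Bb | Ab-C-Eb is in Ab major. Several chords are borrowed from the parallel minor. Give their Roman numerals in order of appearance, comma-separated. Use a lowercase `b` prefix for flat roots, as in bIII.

bIII, bVI

The diatonic triads in Ab major are Ab, Bbm, Cm, Db, Eb, Fm, Gdim. Db–F–Ab = Db, Ab–C–Eb = Ab and Eb–G–Bb = Eb all belong to that set. Cb–Eb–Gb doesn't fit — on degree 3 Ab major would have Cm (iii). Cb is the degree-3 chord of Ab minor, so it is the borrowed bIII. Fb–Ab–Cb doesn't fit — on degree 6 Ab major would have Fm (vi). Fb is the degree-6 chord of Ab minor, so it is the borrowed bVI.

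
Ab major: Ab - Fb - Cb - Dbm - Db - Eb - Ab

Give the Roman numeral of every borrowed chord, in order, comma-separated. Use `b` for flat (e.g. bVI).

bVI, bIII, iv

In Ab major the diatonic chords are Ab, Bbm, Cm, Db, Eb, Fm, Gdim. Ab, Db and Eb are all diatonic. Fb (Fb–Ab–Cb) doesn't fit — on degree 6 Ab major would have Fm (vi). Fb is the degree-6 chord of Ab minor, so it is the borrowed bVI. Cb (Cb–Eb–Gb) doesn't fit — on degree 3 Ab major would have Cm (iii). Cb is the degree-3 chord of Ab minor, so it is the borrowed bIII. But Dbm (Db–Fb–Ab) is foreign: the diatonic IV on degree 4 is Db, whereas Dbm comes from Ab minor. It is labeled iv.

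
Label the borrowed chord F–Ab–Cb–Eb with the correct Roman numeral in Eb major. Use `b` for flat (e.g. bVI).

The root F is the diatonic 2nd degree of Eb major; the borrowing shows in the chord quality. The diatonic chord on degree 2 would be Fm (ii), but F–Ab–Cb–Eb is the half-diminished-seventh chord from Eb minor. As a borrowed chord it is labeled iiø7.

iiø7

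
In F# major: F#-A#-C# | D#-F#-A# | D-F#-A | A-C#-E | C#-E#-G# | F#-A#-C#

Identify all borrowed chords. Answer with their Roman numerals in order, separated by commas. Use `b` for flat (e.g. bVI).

In F# major the diatonic chords are F#, G#m, A#m, B, C#, D#m, E#dim. F#–A#–C# = F#, D#–F#–A# = D#m and C#–E#–G# = C# are all diatonic. But D–F#–A is foreign: the diatonic vi on degree 6 is D#m, whereas D comes from F# minor. It is labeled bVI. A–C#–E doesn't fit — on degree 3 F# major would have A#m (iii). A is the degree-3 chord of F# minor, so it is the borrowed bIII.

bVI, bIII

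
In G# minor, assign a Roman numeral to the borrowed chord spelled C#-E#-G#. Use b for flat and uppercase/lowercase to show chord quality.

IV

The root C# is the diatonic 4th degree of G# minor; the borrowing shows in the chord quality. The diatonic chord on degree 4 would be C#m (iv), but C#–E#–G# is the major chord from G# major. As a borrowed chord it is labeled IV.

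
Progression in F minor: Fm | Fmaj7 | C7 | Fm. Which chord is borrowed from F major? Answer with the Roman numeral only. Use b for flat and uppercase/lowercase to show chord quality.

Imaj7

The diatonic triads in F minor (with V from harmonic minor) are Fm, Gdim, Ab, Bbm, C, Db, Eb. Fm and C7 both belong to that set. But Fmaj7 (F–A–C–E) is foreign: the diatonic i on degree 1 is Fm, whereas Fmaj7 comes from F major. It is labeled Imaj7.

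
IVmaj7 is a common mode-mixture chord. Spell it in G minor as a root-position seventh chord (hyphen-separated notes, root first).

C-E-G-B

The root, C, is scale degree 4 — the same note in G minor and G major; only the chord quality changes. Stacking thirds in G major on C gives C–E–G–B.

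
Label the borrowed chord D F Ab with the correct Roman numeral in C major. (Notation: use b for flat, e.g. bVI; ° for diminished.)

D is scale degree 2 in C major. Diatonically C major has Dm (ii) on that degree; D–F–Ab is instead the diminished chord native to C minor, so it takes the label ii°.

ii°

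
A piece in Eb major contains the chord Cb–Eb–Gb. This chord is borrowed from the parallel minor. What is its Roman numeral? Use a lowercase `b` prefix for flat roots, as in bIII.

bVI

In Eb major scale degree 6 is C; Cb is its lowered form, from Eb minor. Cb–Eb–Gb is a major chord — the form found in Eb minor, not the diatonic vi (Cm). Borrowed into Eb major it is written bVI.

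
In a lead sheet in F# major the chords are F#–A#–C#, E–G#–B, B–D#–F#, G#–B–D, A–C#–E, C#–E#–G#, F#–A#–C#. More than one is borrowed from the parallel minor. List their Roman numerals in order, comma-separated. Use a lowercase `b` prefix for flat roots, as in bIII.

bVII, ii°, bIII

The diatonic triads in F# major are F#, G#m, A#m, B, C#, D#m, E#dim. F#–A#–C# = F#, B–D#–F# = B and C#–E#–G# = C# are all diatonic. But E–G#–B is foreign: the diatonic vii° on degree 7 is E#dim, whereas E comes from F# minor. It is labeled bVII. But G#–B–D is foreign: the diatonic ii on degree 2 is G#m, whereas G#dim comes from F# minor. It is labeled ii°. But A–C#–E is foreign: the diatonic iii on degree 3 is A#m, whereas A comes from F# minor. It is labeled bIII.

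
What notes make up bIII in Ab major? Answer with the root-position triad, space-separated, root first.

Scale degree 3 in Ab major is C. bIII uses the lowered form, Cb, taken from Ab minor. In Ab minor the chord on Cb is Cb–Eb–Gb.

Cb Eb Gb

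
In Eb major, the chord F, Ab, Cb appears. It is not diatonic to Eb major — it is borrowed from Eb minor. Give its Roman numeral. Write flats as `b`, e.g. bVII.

ii°

The root F is the diatonic 2nd degree of Eb major; the borrowing shows in the chord quality. F–Ab–Cb is a diminished chord — the form found in Eb minor, not the diatonic ii (Fm). Borrowed into Eb major it is written ii°.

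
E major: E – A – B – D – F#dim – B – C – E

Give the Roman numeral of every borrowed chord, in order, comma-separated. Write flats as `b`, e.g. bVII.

In E major the diatonic chords are E, F#m, G#m, A, B, C#m, D#dim. E, A and B all belong to that set. But D (D–F#–A) is foreign: the diatonic vii° on degree 7 is D#dim, whereas D comes from E minor. It is labeled bVII. F#dim (F#–A–C) is not: scale degree 2 in E major carries F#m (ii). In E minor the chord on that degree is F#dim, so here it functions as ii°, borrowed from the parallel minor. But C (C–E–G) is foreign: the diatonic vi on degree 6 is C#m, whereas C comes from E minor. It is labeled bVI.

bVII, ii°, bVI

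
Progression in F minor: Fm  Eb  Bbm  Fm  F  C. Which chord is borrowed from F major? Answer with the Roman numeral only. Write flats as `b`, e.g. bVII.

The diatonic triads in F minor (with V from harmonic minor) are Fm, Gdim, Ab, Bbm, C, Db, Eb. Fm, Eb, Bbm and C all belong to that set. But F (F–A–C) is foreign: the diatonic i on degree 1 is Fm, whereas F comes from F major. It is labeled I.

I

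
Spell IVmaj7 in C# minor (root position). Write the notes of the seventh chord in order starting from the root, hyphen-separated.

F#-A#-C#-E#

The root, F#, is scale degree 4 — the same note in C# minor and C# major; only the chord quality changes. Stacking thirds in C# major on F# gives F#–A#–C#–E#.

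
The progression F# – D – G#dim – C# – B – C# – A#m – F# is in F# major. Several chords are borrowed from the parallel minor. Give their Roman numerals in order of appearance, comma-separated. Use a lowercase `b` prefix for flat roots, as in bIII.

bVI, ii°

F# major has the diatonic set F#, G#m, A#m, B, C#, D#m, E#dim. F#, C#, B and A#m all belong to that set. But D (D–F#–A) is foreign: the diatonic vi on degree 6 is D#m, whereas D comes from F# minor. It is labeled bVI. But G#dim (G#–B–D) is foreign: the diatonic ii on degree 2 is G#m, whereas G#dim comes from F# minor. It is labeled ii°.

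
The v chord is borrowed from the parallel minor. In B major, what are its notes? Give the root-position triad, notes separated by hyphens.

v is built on scale degree 5, which is F# in both B major and its parallel. In B minor the chord on F# is F#–A–C#.

F#-A-C#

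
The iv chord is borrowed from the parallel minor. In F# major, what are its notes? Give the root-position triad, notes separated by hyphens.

B-D-F#

iv is built on scale degree 4, which is B in both F# major and its parallel. Building the minor chord from the parallel minor on B: B–D–F#.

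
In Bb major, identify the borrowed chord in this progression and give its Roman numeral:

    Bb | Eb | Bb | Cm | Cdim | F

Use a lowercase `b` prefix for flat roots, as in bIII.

Bb major has the diatonic set Bb, Cm, Dm, Eb, F, Gm, Adim. Bb, Eb, Cm and F all belong to that set. Cdim (C–Eb–Gb) doesn't fit — on degree 2 Bb major would have Cm (ii). Cdim is the degree-2 chord of Bb minor, so it is the borrowed ii°.

ii°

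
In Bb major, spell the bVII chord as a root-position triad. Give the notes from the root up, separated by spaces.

The root of bVII is the lowered 7th degree: A becomes Ab. Stacking thirds in Bb minor on Ab gives Ab–C–Eb.

Ab C Eb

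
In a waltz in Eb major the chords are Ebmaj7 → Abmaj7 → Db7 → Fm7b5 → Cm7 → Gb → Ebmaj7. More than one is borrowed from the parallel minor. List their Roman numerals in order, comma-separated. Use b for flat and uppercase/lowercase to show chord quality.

bVII7, iiø7, bIII

The diatonic triads in Eb major are Eb, Fm, Gm, Ab, Bb, Cm, Ddim. Ebmaj7, Abmaj7 and Cm7 all belong to that set. Db7 (Db–F–Ab–Cb) is not: scale degree 7 in Eb major carries Ddim (vii°). In Eb minor the chord on that degree is Db7, so here it functions as bVII7, borrowed from the parallel minor. Fm7b5 (F–Ab–Cb–Eb) doesn't fit — on degree 2 Eb major would have Fm (ii). Fm7b5 is the degree-2 chord of Eb minor, so it is the borrowed iiø7. Gb (Gb–Bb–Db) doesn't fit — on degree 3 Eb major would have Gm (iii). Gb is the degree-3 chord of Eb minor, so it is the borrowed bIII.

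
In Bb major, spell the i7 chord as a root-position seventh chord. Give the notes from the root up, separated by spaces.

The root, Bb, is scale degree 1 — the same note in Bb major and Bb minor; only the chord quality changes. Building the minor-seventh chord from the parallel minor on Bb: Bb–Db–F–Ab.

Bb Db F Ab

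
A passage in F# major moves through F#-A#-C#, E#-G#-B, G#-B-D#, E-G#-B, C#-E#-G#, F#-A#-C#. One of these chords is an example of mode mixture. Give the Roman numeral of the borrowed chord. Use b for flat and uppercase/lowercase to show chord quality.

bVII

F# major has the diatonic set F#, G#m, A#m, B, C#, D#m, E#dim. Of the given chords, F#–A#–C# = F#, E#–G#–B = E#dim, G#–B–D# = G#m and C#–E#–G# = C# are diatonic. E–G#–B doesn't fit — on degree 7 F# major would have E#dim (vii°). E is the degree-7 chord of F# minor, so it is the borrowed bVII.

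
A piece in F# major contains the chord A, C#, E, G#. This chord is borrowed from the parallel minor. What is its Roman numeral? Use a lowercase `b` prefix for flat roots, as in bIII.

bIIImaj7

The root A is the lowered 3rd scale degree — diatonically F# major has A# there. The diatonic chord on degree 3 would be A#m (iii), but A–C#–E–G# is the major-seventh chord from F# minor. As a borrowed chord it is labeled bIIImaj7.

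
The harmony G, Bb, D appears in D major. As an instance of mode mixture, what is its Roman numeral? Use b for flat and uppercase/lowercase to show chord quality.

G is scale degree 4 in D major. G–Bb–D is a minor chord — the form found in D minor, not the diatonic IV (G). Borrowed into D major it is written iv.

iv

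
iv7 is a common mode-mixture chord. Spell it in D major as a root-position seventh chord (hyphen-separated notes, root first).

G-Bb-D-F

iv7 is built on scale degree 4, which is G in both D major and its parallel. Stacking thirds in D minor on G gives G–Bb–D–F.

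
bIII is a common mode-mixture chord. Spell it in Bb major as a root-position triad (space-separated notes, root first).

Db F Ab

Scale degree 3 in Bb major is D. bIII uses the lowered form, Db, taken from Bb minor. Building the major chord from the parallel minor on Db: Db–F–Ab.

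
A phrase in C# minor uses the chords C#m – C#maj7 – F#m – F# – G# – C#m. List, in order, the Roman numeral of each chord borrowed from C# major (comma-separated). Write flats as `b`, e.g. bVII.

Imaj7, IV

C# minor has the diatonic set C#m, D#dim, E, F#m, G#, A, B (with V from harmonic minor). Of the given chords, C#m, F#m and G# are diatonic. C#maj7 (C#–E#–G#–B#) doesn't fit — on degree 1 C# minor would have C#m (i). C#maj7 is the degree-1 chord of C# major, so it is the borrowed Imaj7. F# (F#–A#–C#) is not: scale degree 4 in C# minor carries F#m (iv). In C# major the chord on that degree is F#, so here it functions as IV, borrowed from the parallel major.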